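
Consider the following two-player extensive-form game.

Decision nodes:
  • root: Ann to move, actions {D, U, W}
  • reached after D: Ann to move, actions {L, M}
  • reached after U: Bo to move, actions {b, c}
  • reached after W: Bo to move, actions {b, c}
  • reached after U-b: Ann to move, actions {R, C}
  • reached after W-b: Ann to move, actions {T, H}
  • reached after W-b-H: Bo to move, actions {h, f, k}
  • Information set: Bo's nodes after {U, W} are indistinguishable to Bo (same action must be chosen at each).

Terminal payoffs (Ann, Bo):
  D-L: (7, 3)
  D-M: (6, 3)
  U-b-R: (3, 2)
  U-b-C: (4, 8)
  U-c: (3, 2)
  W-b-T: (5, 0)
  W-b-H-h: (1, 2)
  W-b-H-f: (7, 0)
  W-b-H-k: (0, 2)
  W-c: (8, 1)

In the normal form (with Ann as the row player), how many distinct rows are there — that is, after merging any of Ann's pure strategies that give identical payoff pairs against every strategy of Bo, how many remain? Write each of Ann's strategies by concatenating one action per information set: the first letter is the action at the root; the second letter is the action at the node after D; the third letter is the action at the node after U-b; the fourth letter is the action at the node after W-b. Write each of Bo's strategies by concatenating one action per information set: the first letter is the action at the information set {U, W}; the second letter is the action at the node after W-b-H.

6

Ann has 24 pure strategies: DLRT, DLRH, DLCT, DLCH, DMRT, DMRH, DMCT, DMCH, ULRT, ULRH, ULCT, ULCH, UMRT, UMRH, UMCT, UMCH, WLRT, WLRH, WLCT, WLCH, WMRT, WMRH, WMCT, WMCH. Columns: bh, bf, bk, ch, cf, ck.
{DLRT, DLRH, DLCT, DLCH} → row (7,3) (7,3) (7,3) (7,3) (7,3) (7,3)
{DMRT, DMRH, DMCT, DMCH} → row (6,3) (6,3) (6,3) (6,3) (6,3) (6,3)
{ULRT, ULRH, UMRT, UMRH} → row (3,2) (3,2) (3,2) (3,2) (3,2) (3,2)
{ULCT, ULCH, UMCT, UMCH} → row (4,8) (4,8) (4,8) (3,2) (3,2) (3,2)
{WLRT, WLCT, WMRT, WMCT} → row (5,0) (5,0) (5,0) (8,1) (8,1) (8,1)
{WLRH, WLCH, WMRH, WMCH} → row (1,2) (7,0) (0,2) (8,1) (8,1) (8,1)
That's 6 distinct rows out of 24 strategies.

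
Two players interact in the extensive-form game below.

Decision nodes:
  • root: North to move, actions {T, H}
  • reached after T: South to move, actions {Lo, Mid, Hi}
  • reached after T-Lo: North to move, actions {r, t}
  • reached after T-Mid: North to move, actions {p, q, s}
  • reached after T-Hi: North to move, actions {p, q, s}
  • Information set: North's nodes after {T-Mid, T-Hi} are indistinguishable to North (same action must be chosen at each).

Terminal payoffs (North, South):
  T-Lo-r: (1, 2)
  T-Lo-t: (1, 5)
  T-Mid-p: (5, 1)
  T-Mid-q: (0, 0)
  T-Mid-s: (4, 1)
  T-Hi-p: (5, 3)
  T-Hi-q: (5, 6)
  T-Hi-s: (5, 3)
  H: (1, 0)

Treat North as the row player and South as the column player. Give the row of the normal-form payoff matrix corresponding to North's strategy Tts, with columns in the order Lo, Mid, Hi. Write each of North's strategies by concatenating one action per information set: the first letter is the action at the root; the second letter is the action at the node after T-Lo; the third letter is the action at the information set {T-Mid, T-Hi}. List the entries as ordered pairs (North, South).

(1,5) (4,1) (5,3)

vs Lo: North plays T → South plays Lo at [T] → North plays t at [T-Lo] → (1, 5)
vs Mid: North plays T → South plays Mid at [T] → North plays s at [T-Mid] → (4, 1)
vs Hi: North plays T → South plays Hi at [T] → North plays s at [T-Hi] → (5, 3)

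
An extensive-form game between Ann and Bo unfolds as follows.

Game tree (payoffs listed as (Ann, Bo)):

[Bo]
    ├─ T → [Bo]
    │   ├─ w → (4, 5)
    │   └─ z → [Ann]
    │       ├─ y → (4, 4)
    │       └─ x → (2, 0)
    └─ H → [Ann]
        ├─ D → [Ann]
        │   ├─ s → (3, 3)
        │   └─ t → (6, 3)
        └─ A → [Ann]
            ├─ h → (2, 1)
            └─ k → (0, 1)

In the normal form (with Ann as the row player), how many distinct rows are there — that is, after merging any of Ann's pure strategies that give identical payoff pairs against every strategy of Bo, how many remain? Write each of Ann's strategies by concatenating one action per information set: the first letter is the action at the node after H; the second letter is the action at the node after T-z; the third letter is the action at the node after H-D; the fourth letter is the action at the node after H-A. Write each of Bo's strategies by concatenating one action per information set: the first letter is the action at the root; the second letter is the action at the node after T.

Ann has 16 pure strategies: Dysh, Dysk, Dyth, Dytk, Dxsh, Dxsk, Dxth, Dxtk, Aysh, Aysk, Ayth, Aytk, Axsh, Axsk, Axth, Axtk. Columns: Tw, Tz, Hw, Hz.
{Dysh, Dysk} → row (4,5) (4,4) (3,3) (3,3)
{Dyth, Dytk} → row (4,5) (4,4) (6,3) (6,3)
{Dxsh, Dxsk} → row (4,5) (2,0) (3,3) (3,3)
{Dxth, Dxtk} → row (4,5) (2,0) (6,3) (6,3)
{Aysh, Ayth} → row (4,5) (4,4) (2,1) (2,1)
{Aysk, Aytk} → row (4,5) (4,4) (0,1) (0,1)
{Axsh, Axth} → row (4,5) (2,0) (2,1) (2,1)
{Axsk, Axtk} → row (4,5) (2,0) (0,1) (0,1)
That's 8 distinct rows out of 16 strategies.

8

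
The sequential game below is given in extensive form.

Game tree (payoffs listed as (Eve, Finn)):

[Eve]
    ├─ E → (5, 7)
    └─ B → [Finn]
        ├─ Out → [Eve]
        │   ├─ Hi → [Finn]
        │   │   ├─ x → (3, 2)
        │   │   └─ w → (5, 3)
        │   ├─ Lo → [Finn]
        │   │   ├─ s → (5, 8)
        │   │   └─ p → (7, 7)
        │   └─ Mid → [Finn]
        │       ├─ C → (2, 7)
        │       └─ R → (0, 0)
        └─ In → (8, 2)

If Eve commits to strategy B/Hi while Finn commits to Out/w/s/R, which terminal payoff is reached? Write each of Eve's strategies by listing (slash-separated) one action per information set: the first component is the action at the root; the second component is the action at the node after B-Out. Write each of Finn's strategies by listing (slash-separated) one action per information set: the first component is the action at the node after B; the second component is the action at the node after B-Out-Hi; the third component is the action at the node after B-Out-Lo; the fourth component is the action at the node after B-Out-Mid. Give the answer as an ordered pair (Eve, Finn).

Trace the play path from the root:
  Eve plays B
  Finn plays Out at [B]
  Eve plays Hi at [B-Out]
  Finn plays w at [B-Out-Hi]
→ terminal payoff (5, 3).
(Finn's choice at the node after B-Out-Lo is never reached on this path, so it doesn't affect the outcome.)

(5, 3)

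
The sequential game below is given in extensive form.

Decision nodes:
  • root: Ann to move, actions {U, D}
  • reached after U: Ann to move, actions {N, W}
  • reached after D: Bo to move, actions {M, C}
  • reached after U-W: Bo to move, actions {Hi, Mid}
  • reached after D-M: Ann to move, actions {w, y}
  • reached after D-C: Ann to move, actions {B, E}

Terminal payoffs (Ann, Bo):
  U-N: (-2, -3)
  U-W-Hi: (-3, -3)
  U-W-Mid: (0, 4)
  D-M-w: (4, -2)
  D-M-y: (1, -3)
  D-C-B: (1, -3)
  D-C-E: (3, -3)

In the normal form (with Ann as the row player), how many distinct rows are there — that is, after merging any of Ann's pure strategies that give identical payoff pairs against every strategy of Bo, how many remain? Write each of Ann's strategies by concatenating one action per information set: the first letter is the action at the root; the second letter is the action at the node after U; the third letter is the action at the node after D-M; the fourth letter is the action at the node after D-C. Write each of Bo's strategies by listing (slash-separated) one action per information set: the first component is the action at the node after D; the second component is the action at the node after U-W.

Ann has 16 pure strategies: UNwB, UNwE, UNyB, UNyE, UWwB, UWwE, UWyB, UWyE, DNwB, DNwE, DNyB, DNyE, DWwB, DWwE, DWyB, DWyE. Columns: M/Hi, M/Mid, C/Hi, C/Mid.
{UNwB, UNwE, UNyB, UNyE} → row (-2,-3) (-2,-3) (-2,-3) (-2,-3)
{UWwB, UWwE, UWyB, UWyE} → row (-3,-3) (0,4) (-3,-3) (0,4)
{DNwB, DWwB} → row (4,-2) (4,-2) (1,-3) (1,-3)
{DNwE, DWwE} → row (4,-2) (4,-2) (3,-3) (3,-3)
{DNyB, DWyB} → row (1,-3) (1,-3) (1,-3) (1,-3)
{DNyE, DWyE} → row (1,-3) (1,-3) (3,-3) (3,-3)
That's 6 distinct rows out of 16 strategies.

6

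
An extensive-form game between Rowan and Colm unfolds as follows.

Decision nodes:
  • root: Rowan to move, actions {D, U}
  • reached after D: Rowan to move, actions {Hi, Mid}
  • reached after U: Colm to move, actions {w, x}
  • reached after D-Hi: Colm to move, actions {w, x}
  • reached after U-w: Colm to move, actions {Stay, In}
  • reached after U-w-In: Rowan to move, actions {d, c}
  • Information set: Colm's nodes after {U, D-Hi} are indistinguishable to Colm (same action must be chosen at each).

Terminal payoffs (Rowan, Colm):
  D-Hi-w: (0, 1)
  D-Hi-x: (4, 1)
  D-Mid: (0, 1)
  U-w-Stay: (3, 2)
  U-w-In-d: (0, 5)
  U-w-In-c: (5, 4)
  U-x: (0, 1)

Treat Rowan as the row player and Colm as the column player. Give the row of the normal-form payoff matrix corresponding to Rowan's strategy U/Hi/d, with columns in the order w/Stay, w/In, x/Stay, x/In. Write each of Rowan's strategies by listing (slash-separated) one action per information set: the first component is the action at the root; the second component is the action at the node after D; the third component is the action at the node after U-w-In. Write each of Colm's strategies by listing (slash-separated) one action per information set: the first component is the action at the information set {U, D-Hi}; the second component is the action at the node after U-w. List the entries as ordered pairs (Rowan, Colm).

vs w/Stay: Rowan plays U → Colm plays w at [U] → Colm plays Stay at [U-w] → (3, 2)
vs w/In: Rowan plays U → Colm plays w at [U] → Colm plays In at [U-w] → Rowan plays d at [U-w-In] → (0, 5)
vs x/Stay: Rowan plays U → Colm plays x at [U] → (0, 1)
vs x/In: Rowan plays U → Colm plays x at [U] → (0, 1)

(3,2) (0,5) (0,1) (0,1)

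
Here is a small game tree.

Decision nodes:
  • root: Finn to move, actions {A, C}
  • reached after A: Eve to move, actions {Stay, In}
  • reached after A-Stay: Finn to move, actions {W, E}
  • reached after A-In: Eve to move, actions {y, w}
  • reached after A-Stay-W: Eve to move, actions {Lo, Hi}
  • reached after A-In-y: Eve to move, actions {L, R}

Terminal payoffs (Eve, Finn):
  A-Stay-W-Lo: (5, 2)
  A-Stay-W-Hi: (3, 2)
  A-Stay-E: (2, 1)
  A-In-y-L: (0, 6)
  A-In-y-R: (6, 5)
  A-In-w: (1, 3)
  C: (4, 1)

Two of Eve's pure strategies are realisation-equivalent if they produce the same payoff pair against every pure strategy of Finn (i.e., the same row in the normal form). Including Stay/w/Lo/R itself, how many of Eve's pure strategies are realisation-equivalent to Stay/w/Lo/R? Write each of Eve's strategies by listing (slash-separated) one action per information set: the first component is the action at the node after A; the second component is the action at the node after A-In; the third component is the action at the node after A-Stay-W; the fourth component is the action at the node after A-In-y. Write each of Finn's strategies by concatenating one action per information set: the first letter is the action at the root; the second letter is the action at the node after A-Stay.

Row for Stay/w/Lo/R (columns AW, AE, CW, CE): (5,2) (2,1) (4,1) (4,1).
Under Stay/w/Lo/R, Eve's choice at the node after A-In and at the node after A-In-y can never be reached regardless of what Finn does, so varying those choices leaves every outcome unchanged.
Holding the reachable choices fixed and varying the unreachable ones freely already gives 2 × 2 = 4 equivalent strategies.
No other strategy reproduces this row, so those 4 are the full class: Stay/y/Lo/L, Stay/y/Lo/R, Stay/w/Lo/L, Stay/w/Lo/R.

4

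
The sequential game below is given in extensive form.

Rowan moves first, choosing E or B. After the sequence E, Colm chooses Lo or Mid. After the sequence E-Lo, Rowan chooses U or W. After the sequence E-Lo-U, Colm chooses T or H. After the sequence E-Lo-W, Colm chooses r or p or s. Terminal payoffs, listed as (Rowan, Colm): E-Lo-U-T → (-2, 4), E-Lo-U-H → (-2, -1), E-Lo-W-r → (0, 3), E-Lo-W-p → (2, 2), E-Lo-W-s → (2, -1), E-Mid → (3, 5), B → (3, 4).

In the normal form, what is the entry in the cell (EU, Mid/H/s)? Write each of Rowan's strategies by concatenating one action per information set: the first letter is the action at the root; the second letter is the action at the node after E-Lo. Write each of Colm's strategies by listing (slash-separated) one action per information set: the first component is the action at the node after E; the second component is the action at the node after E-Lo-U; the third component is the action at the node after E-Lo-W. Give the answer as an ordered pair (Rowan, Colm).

Trace the play path from the root:
  Rowan plays E
  Colm plays Mid at [E]
→ terminal payoff (3, 5).
(Rowan's choice at the node after E-Lo is never reached on this path, so it doesn't affect the outcome.)

(3, 5)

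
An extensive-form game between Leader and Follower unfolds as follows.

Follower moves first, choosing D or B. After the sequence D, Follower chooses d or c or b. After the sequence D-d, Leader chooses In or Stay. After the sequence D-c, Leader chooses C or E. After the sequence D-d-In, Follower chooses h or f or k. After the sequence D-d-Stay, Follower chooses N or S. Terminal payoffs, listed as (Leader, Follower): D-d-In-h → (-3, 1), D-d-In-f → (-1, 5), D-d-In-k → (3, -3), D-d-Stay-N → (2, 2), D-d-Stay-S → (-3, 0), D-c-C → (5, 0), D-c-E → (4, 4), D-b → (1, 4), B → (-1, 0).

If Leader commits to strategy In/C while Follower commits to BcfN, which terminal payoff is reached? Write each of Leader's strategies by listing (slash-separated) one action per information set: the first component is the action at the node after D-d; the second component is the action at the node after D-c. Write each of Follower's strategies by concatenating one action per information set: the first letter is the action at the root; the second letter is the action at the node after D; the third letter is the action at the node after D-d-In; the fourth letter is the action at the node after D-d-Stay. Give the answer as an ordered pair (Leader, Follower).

(-1, 0)

Trace the play path from the root:
  Follower plays B
→ terminal payoff (-1, 0).
(Leader's choice at the node after D-d is never reached on this path, so it doesn't affect the outcome.)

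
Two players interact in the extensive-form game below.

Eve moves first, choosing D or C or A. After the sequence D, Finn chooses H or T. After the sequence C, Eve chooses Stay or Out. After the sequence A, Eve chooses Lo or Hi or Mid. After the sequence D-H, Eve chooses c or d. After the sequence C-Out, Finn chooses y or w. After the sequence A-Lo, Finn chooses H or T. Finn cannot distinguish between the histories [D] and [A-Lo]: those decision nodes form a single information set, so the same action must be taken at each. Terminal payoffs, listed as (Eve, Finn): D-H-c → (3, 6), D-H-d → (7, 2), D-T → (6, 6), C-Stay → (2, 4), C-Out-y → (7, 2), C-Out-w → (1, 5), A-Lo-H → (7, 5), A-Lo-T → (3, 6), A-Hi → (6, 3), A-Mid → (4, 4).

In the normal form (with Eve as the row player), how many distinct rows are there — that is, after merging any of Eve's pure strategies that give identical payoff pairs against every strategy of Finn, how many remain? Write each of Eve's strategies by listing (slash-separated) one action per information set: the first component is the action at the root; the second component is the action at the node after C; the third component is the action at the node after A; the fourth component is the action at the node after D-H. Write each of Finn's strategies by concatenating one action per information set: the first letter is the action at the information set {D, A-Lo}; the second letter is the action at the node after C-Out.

7

Eve has 36 pure strategies: D/Stay/Lo/c, D/Stay/Lo/d, D/Stay/Hi/c, D/Stay/Hi/d, D/Stay/Mid/c, D/Stay/Mid/d, D/Out/Lo/c, D/Out/Lo/d, D/Out/Hi/c, D/Out/Hi/d, D/Out/Mid/c, D/Out/Mid/d, C/Stay/Lo/c, C/Stay/Lo/d, C/Stay/Hi/c, C/Stay/Hi/d, C/Stay/Mid/c, C/Stay/Mid/d, C/Out/Lo/c, C/Out/Lo/d, C/Out/Hi/c, C/Out/Hi/d, C/Out/Mid/c, C/Out/Mid/d, A/Stay/Lo/c, A/Stay/Lo/d, A/Stay/Hi/c, A/Stay/Hi/d, A/Stay/Mid/c, A/Stay/Mid/d, A/Out/Lo/c, A/Out/Lo/d, A/Out/Hi/c, A/Out/Hi/d, A/Out/Mid/c, A/Out/Mid/d. Columns: Hy, Hw, Ty, Tw.
{D/Stay/Lo/c, D/Stay/Hi/c, D/Stay/Mid/c, D/Out/Lo/c, D/Out/Hi/c, D/Out/Mid/c} → row (3,6) (3,6) (6,6) (6,6)
{D/Stay/Lo/d, D/Stay/Hi/d, D/Stay/Mid/d, D/Out/Lo/d, D/Out/Hi/d, D/Out/Mid/d} → row (7,2) (7,2) (6,6) (6,6)
{C/Stay/Lo/c, C/Stay/Lo/d, C/Stay/Hi/c, C/Stay/Hi/d, C/Stay/Mid/c, C/Stay/Mid/d} → row (2,4) (2,4) (2,4) (2,4)
{C/Out/Lo/c, C/Out/Lo/d, C/Out/Hi/c, C/Out/Hi/d, C/Out/Mid/c, C/Out/Mid/d} → row (7,2) (1,5) (7,2) (1,5)
{A/Stay/Lo/c, A/Stay/Lo/d, A/Out/Lo/c, A/Out/Lo/d} → row (7,5) (7,5) (3,6) (3,6)
{A/Stay/Hi/c, A/Stay/Hi/d, A/Out/Hi/c, A/Out/Hi/d} → row (6,3) (6,3) (6,3) (6,3)
{A/Stay/Mid/c, A/Stay/Mid/d, A/Out/Mid/c, A/Out/Mid/d} → row (4,4) (4,4) (4,4) (4,4)
That's 7 distinct rows out of 36 strategies.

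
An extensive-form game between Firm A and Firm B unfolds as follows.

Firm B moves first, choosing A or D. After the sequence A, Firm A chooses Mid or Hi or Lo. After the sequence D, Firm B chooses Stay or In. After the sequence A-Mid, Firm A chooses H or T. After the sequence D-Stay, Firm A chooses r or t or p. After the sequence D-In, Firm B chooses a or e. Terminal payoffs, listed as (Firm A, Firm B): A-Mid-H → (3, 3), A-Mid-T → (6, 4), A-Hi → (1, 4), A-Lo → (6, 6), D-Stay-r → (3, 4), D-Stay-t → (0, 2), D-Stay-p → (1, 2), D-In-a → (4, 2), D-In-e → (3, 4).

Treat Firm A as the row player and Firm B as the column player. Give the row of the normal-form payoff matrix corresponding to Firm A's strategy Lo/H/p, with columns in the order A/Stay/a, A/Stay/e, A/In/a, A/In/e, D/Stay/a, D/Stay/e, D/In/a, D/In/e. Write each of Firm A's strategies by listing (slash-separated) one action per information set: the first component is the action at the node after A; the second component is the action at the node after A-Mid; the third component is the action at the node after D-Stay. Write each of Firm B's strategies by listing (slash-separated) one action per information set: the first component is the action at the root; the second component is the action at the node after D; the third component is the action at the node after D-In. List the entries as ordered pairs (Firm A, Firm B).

(6,6) (6,6) (6,6) (6,6) (1,2) (1,2) (4,2) (3,4)

vs A/Stay/a: Firm B plays A → Firm A plays Lo at [A] → (6, 6)
vs A/Stay/e: Firm B plays A → Firm A plays Lo at [A] → (6, 6)
vs A/In/a: Firm B plays A → Firm A plays Lo at [A] → (6, 6)
vs A/In/e: Firm B plays A → Firm A plays Lo at [A] → (6, 6)
vs D/Stay/a: Firm B plays D → Firm B plays Stay at [D] → Firm A plays p at [D-Stay] → (1, 2)
vs D/Stay/e: Firm B plays D → Firm B plays Stay at [D] → Firm A plays p at [D-Stay] → (1, 2)
vs D/In/a: Firm B plays D → Firm B plays In at [D] → Firm B plays a at [D-In] → (4, 2)
vs D/In/e: Firm B plays D → Firm B plays In at [D] → Firm B plays e at [D-In] → (3, 4)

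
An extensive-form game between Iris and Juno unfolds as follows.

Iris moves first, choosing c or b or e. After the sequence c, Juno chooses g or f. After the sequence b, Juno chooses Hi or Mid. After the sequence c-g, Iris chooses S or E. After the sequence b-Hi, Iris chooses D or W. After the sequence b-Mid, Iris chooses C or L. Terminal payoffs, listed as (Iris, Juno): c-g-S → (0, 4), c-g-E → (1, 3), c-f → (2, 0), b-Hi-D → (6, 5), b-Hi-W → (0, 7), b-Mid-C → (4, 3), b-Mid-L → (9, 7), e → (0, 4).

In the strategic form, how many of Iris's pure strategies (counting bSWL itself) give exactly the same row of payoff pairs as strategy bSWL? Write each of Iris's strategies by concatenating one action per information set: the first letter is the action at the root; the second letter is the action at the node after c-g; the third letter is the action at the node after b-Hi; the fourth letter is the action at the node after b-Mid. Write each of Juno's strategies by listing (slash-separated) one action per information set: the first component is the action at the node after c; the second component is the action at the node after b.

Row for bSWL (columns g/Hi, g/Mid, f/Hi, f/Mid): (0,7) (9,7) (0,7) (9,7).
Under bSWL, Iris's choice at the node after c-g can never be reached regardless of what Juno does, so varying those choices leaves every outcome unchanged.
Holding the reachable choices fixed and varying the unreachable one freely already gives 2 equivalent strategies.
No other strategy reproduces this row, so those 2 are the full class: bSWL, bEWL.

2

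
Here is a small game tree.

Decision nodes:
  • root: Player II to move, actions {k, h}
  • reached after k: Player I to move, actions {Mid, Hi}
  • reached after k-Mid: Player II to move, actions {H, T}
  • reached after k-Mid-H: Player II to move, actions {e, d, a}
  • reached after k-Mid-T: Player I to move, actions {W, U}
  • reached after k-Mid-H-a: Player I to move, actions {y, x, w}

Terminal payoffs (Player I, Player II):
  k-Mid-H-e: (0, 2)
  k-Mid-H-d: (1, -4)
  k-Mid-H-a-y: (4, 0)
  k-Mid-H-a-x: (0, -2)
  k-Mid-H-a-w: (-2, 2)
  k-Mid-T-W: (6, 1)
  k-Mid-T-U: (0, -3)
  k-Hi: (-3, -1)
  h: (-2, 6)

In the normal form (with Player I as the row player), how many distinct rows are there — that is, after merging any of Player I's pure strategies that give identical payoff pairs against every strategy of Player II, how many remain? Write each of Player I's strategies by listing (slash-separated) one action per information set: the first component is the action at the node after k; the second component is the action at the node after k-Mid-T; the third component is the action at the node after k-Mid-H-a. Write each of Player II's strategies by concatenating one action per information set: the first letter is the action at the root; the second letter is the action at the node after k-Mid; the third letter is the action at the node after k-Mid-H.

7

Player I has 12 pure strategies: Mid/W/y, Mid/W/x, Mid/W/w, Mid/U/y, Mid/U/x, Mid/U/w, Hi/W/y, Hi/W/x, Hi/W/w, Hi/U/y, Hi/U/x, Hi/U/w. Columns: kHe, kHd, kHa, kTe, kTd, kTa, hHe, hHd, hHa, hTe, hTd, hTa.
{Mid/W/y} → row (0,2) (1,-4) (4,0) (6,1) (6,1) (6,1) (-2,6) (-2,6) (-2,6) (-2,6) (-2,6) (-2,6)
{Mid/W/x} → row (0,2) (1,-4) (0,-2) (6,1) (6,1) (6,1) (-2,6) (-2,6) (-2,6) (-2,6) (-2,6) (-2,6)
{Mid/W/w} → row (0,2) (1,-4) (-2,2) (6,1) (6,1) (6,1) (-2,6) (-2,6) (-2,6) (-2,6) (-2,6) (-2,6)
{Mid/U/y} → row (0,2) (1,-4) (4,0) (0,-3) (0,-3) (0,-3) (-2,6) (-2,6) (-2,6) (-2,6) (-2,6) (-2,6)
{Mid/U/x} → row (0,2) (1,-4) (0,-2) (0,-3) (0,-3) (0,-3) (-2,6) (-2,6) (-2,6) (-2,6) (-2,6) (-2,6)
{Mid/U/w} → row (0,2) (1,-4) (-2,2) (0,-3) (0,-3) (0,-3) (-2,6) (-2,6) (-2,6) (-2,6) (-2,6) (-2,6)
{Hi/W/y, Hi/W/x, Hi/W/w, Hi/U/y, Hi/U/x, Hi/U/w} → row (-3,-1) (-3,-1) (-3,-1) (-3,-1) (-3,-1) (-3,-1) (-2,6) (-2,6) (-2,6) (-2,6) (-2,6) (-2,6)
That's 7 distinct rows out of 12 strategies.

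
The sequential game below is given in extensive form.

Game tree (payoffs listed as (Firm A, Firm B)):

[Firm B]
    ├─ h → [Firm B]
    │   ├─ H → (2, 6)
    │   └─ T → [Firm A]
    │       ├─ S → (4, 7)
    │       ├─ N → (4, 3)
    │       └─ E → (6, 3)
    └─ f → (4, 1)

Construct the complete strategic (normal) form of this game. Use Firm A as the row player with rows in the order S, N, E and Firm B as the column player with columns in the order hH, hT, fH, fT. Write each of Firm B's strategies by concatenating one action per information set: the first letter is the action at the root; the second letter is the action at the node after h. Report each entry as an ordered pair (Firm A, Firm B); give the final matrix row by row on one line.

Row S: hH→(2,6), hT→(4,7), fH→(4,1), fT→(4,1)
Row N: hH→(2,6), hT→(4,3), fH→(4,1), fT→(4,1)
Row E: hH→(2,6), hT→(6,3), fH→(4,1), fT→(4,1)

S: (2,6) (4,7) (4,1) (4,1) | N: (2,6) (4,3) (4,1) (4,1) | E: (2,6) (6,3) (4,1) (4,1)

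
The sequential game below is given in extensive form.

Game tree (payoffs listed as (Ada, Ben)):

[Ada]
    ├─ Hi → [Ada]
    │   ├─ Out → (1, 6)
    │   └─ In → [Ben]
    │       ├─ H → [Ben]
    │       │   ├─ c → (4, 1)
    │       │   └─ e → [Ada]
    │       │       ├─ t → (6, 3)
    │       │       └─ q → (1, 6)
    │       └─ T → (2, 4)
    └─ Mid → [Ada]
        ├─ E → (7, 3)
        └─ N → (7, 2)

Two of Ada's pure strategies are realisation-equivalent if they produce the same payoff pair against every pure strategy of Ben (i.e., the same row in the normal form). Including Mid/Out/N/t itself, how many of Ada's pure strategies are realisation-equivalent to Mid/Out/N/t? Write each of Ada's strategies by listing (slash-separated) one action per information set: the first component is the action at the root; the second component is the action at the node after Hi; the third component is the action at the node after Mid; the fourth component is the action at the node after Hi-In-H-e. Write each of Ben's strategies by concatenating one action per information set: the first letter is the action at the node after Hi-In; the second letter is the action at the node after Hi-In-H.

4

Row for Mid/Out/N/t (columns Hc, He, Tc, Te): (7,2) (7,2) (7,2) (7,2).
Under Mid/Out/N/t, Ada's choice at the node after Hi and at the node after Hi-In-H-e can never be reached regardless of what Ben does, so varying those choices leaves every outcome unchanged.
Holding the reachable choices fixed and varying the unreachable ones freely already gives 2 × 2 = 4 equivalent strategies.
No other strategy reproduces this row, so those 4 are the full class: Mid/Out/N/t, Mid/Out/N/q, Mid/In/N/t, Mid/In/N/q.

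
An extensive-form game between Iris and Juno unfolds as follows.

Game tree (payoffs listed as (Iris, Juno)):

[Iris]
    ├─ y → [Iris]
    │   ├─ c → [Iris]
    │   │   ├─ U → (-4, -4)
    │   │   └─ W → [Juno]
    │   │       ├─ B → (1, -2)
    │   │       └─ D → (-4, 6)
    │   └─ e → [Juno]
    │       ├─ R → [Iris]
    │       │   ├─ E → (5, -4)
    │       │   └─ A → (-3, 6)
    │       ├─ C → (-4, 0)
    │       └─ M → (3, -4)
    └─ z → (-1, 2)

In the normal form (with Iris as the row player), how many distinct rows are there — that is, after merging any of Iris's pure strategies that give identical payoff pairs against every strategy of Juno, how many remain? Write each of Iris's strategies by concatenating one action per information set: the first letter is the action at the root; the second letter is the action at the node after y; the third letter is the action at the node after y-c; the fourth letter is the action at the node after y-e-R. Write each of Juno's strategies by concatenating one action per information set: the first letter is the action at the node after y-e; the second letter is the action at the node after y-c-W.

Iris has 16 pure strategies: ycUE, ycUA, ycWE, ycWA, yeUE, yeUA, yeWE, yeWA, zcUE, zcUA, zcWE, zcWA, zeUE, zeUA, zeWE, zeWA. Columns: RB, RD, CB, CD, MB, MD.
{ycUE, ycUA} → row (-4,-4) (-4,-4) (-4,-4) (-4,-4) (-4,-4) (-4,-4)
{ycWE, ycWA} → row (1,-2) (-4,6) (1,-2) (-4,6) (1,-2) (-4,6)
{yeUE, yeWE} → row (5,-4) (5,-4) (-4,0) (-4,0) (3,-4) (3,-4)
{yeUA, yeWA} → row (-3,6) (-3,6) (-4,0) (-4,0) (3,-4) (3,-4)
{zcUE, zcUA, zcWE, zcWA, zeUE, zeUA, zeWE, zeWA} → row (-1,2) (-1,2) (-1,2) (-1,2) (-1,2) (-1,2)
That's 5 distinct rows out of 16 strategies.

5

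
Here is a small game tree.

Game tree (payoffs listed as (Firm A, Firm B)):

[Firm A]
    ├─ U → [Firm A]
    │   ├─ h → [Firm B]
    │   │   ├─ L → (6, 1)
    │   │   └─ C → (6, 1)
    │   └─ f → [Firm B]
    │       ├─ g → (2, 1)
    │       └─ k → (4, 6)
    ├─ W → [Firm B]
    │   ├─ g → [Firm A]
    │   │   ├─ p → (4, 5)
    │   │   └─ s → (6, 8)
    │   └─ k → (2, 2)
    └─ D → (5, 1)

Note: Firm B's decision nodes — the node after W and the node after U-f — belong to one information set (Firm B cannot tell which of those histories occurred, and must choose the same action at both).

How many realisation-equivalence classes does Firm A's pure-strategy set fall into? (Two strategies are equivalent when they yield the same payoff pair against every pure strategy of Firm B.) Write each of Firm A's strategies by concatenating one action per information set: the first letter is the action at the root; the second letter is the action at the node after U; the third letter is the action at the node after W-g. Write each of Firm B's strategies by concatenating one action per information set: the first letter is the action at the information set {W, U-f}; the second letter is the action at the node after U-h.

5

Firm A has 12 pure strategies: Uhp, Uhs, Ufp, Ufs, Whp, Whs, Wfp, Wfs, Dhp, Dhs, Dfp, Dfs. Columns: gL, gC, kL, kC.
{Uhp, Uhs} → row (6,1) (6,1) (6,1) (6,1)
{Ufp, Ufs} → row (2,1) (2,1) (4,6) (4,6)
{Whp, Wfp} → row (4,5) (4,5) (2,2) (2,2)
{Whs, Wfs} → row (6,8) (6,8) (2,2) (2,2)
{Dhp, Dhs, Dfp, Dfs} → row (5,1) (5,1) (5,1) (5,1)
That's 5 distinct rows out of 12 strategies.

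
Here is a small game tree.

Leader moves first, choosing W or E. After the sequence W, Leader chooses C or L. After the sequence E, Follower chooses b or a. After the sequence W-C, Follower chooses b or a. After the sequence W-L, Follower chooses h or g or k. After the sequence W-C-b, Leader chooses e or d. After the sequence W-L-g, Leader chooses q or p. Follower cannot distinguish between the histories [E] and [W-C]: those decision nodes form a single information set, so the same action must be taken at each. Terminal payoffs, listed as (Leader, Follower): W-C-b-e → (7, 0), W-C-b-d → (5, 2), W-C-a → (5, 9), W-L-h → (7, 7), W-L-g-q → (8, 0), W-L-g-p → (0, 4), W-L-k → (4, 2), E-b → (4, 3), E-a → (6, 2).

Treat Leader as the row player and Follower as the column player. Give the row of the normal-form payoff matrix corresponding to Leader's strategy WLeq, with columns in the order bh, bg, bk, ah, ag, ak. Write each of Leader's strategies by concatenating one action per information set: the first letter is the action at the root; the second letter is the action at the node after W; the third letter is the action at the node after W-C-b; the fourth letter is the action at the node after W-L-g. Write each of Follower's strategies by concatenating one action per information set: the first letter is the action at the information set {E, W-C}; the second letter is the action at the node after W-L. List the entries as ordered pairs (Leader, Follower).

vs bh: Leader plays W → Leader plays L at [W] → Follower plays h at [W-L] → (7, 7)
vs bg: Leader plays W → Leader plays L at [W] → Follower plays g at [W-L] → Leader plays q at [W-L-g] → (8, 0)
vs bk: Leader plays W → Leader plays L at [W] → Follower plays k at [W-L] → (4, 2)
vs ah: Leader plays W → Leader plays L at [W] → Follower plays h at [W-L] → (7, 7)
vs ag: Leader plays W → Leader plays L at [W] → Follower plays g at [W-L] → Leader plays q at [W-L-g] → (8, 0)
vs ak: Leader plays W → Leader plays L at [W] → Follower plays k at [W-L] → (4, 2)

(7,7) (8,0) (4,2) (7,7) (8,0) (4,2)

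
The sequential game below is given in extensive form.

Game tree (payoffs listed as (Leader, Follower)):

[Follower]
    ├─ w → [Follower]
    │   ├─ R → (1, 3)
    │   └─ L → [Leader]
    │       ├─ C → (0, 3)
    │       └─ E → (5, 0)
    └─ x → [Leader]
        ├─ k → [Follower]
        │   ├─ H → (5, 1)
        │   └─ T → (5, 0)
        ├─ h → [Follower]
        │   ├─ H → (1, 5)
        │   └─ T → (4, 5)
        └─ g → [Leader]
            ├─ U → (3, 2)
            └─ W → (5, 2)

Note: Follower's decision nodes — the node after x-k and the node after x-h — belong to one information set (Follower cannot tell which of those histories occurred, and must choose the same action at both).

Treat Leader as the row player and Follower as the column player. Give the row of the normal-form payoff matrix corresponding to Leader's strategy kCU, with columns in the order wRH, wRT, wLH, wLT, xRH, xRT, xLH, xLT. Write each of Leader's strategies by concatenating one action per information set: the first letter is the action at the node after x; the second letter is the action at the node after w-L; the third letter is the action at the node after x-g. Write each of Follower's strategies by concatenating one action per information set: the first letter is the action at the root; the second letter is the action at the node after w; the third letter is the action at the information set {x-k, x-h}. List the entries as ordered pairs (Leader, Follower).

(1,3) (1,3) (0,3) (0,3) (5,1) (5,0) (5,1) (5,0)

vs wRH: Follower plays w → Follower plays R at [w] → (1, 3)
vs wRT: Follower plays w → Follower plays R at [w] → (1, 3)
vs wLH: Follower plays w → Follower plays L at [w] → Leader plays C at [w-L] → (0, 3)
vs wLT: Follower plays w → Follower plays L at [w] → Leader plays C at [w-L] → (0, 3)
vs xRH: Follower plays x → Leader plays k at [x] → Follower plays H at [x-k] → (5, 1)
vs xRT: Follower plays x → Leader plays k at [x] → Follower plays T at [x-k] → (5, 0)
vs xLH: Follower plays x → Leader plays k at [x] → Follower plays H at [x-k] → (5, 1)
vs xLT: Follower plays x → Leader plays k at [x] → Follower plays T at [x-k] → (5, 0)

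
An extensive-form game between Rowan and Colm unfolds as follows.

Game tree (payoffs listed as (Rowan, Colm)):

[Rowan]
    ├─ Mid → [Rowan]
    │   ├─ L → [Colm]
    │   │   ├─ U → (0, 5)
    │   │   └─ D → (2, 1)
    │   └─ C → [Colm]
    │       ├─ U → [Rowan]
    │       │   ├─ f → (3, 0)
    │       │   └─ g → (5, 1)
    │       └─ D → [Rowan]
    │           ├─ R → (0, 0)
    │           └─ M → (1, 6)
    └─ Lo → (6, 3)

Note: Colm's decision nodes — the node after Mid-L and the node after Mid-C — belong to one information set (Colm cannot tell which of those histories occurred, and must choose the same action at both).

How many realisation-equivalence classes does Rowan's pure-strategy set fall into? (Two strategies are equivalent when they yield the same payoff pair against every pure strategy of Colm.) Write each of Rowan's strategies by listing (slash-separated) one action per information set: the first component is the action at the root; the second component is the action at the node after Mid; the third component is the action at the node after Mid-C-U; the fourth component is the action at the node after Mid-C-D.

6

Rowan has 16 pure strategies: Mid/L/f/R, Mid/L/f/M, Mid/L/g/R, Mid/L/g/M, Mid/C/f/R, Mid/C/f/M, Mid/C/g/R, Mid/C/g/M, Lo/L/f/R, Lo/L/f/M, Lo/L/g/R, Lo/L/g/M, Lo/C/f/R, Lo/C/f/M, Lo/C/g/R, Lo/C/g/M. Columns: U, D.
{Mid/L/f/R, Mid/L/f/M, Mid/L/g/R, Mid/L/g/M} → row (0,5) (2,1)
{Mid/C/f/R} → row (3,0) (0,0)
{Mid/C/f/M} → row (3,0) (1,6)
{Mid/C/g/R} → row (5,1) (0,0)
{Mid/C/g/M} → row (5,1) (1,6)
{Lo/L/f/R, Lo/L/f/M, Lo/L/g/R, Lo/L/g/M, Lo/C/f/R, Lo/C/f/M, Lo/C/g/R, Lo/C/g/M} → row (6,3) (6,3)
That's 6 distinct rows out of 16 strategies.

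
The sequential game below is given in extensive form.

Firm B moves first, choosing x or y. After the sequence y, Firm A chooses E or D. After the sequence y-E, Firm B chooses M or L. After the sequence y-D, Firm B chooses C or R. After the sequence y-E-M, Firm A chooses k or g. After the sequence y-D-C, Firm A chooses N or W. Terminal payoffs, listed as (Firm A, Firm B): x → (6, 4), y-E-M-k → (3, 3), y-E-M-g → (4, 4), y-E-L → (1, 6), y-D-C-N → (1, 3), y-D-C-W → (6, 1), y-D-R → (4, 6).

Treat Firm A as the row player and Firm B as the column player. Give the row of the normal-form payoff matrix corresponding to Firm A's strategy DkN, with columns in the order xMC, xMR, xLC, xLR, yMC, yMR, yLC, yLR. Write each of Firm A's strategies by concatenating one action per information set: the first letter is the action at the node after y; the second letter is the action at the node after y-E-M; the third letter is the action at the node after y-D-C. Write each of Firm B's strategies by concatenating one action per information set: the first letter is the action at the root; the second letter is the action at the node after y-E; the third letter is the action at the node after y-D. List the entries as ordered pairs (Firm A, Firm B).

(6,4) (6,4) (6,4) (6,4) (1,3) (4,6) (1,3) (4,6)

vs xMC: Firm B plays x → (6, 4)
vs xMR: Firm B plays x → (6, 4)
vs xLC: Firm B plays x → (6, 4)
vs xLR: Firm B plays x → (6, 4)
vs yMC: Firm B plays y → Firm A plays D at [y] → Firm B plays C at [y-D] → Firm A plays N at [y-D-C] → (1, 3)
vs yMR: Firm B plays y → Firm A plays D at [y] → Firm B plays R at [y-D] → (4, 6)
vs yLC: Firm B plays y → Firm A plays D at [y] → Firm B plays C at [y-D] → Firm A plays N at [y-D-C] → (1, 3)
vs yLR: Firm B plays y → Firm A plays D at [y] → Firm B plays R at [y-D] → (4, 6)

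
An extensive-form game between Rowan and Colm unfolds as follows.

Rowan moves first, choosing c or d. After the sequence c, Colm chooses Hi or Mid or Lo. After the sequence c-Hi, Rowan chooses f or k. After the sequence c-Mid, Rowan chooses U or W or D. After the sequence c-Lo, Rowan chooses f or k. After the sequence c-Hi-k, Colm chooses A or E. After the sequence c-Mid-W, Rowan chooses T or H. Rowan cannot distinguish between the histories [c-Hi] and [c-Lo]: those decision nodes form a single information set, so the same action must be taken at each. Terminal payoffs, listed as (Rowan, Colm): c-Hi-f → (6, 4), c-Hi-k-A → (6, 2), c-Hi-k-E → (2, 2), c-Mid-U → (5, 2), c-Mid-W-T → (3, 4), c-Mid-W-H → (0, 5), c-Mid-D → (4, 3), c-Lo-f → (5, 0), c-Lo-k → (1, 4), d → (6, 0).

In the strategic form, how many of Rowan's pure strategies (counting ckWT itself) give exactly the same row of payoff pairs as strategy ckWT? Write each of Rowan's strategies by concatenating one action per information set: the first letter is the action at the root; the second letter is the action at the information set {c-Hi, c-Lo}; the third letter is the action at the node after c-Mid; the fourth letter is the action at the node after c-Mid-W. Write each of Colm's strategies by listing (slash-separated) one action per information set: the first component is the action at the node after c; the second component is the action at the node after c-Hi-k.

1

Row for ckWT (columns Hi/A, Hi/E, Mid/A, Mid/E, Lo/A, Lo/E): (6,2) (2,2) (3,4) (3,4) (1,4) (1,4).
Every one of Rowan's information sets is on the play path for some reply by Colm when Rowan follows ckWT.
Changing the action at any of them therefore changes at least one column, so only ckWT itself gives this row.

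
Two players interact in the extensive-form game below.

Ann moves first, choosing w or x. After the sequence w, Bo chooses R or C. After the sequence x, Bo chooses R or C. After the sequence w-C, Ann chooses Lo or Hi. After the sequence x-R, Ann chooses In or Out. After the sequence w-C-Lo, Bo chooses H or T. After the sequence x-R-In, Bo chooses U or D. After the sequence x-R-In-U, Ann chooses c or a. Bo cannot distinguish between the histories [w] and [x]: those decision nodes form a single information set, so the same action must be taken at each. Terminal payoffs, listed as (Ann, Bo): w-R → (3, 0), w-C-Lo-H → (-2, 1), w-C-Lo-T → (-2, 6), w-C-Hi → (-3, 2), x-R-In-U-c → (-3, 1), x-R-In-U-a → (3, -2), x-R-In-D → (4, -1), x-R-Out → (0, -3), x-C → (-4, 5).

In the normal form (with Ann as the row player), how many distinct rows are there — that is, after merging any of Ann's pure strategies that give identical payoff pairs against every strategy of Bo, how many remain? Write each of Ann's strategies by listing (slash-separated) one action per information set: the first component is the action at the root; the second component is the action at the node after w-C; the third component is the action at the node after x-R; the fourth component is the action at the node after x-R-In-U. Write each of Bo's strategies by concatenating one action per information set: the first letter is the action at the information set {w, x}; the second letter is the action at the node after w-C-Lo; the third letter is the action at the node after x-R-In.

Ann has 16 pure strategies: w/Lo/In/c, w/Lo/In/a, w/Lo/Out/c, w/Lo/Out/a, w/Hi/In/c, w/Hi/In/a, w/Hi/Out/c, w/Hi/Out/a, x/Lo/In/c, x/Lo/In/a, x/Lo/Out/c, x/Lo/Out/a, x/Hi/In/c, x/Hi/In/a, x/Hi/Out/c, x/Hi/Out/a. Columns: RHU, RHD, RTU, RTD, CHU, CHD, CTU, CTD.
{w/Lo/In/c, w/Lo/In/a, w/Lo/Out/c, w/Lo/Out/a} → row (3,0) (3,0) (3,0) (3,0) (-2,1) (-2,1) (-2,6) (-2,6)
{w/Hi/In/c, w/Hi/In/a, w/Hi/Out/c, w/Hi/Out/a} → row (3,0) (3,0) (3,0) (3,0) (-3,2) (-3,2) (-3,2) (-3,2)
{x/Lo/In/c, x/Hi/In/c} → row (-3,1) (4,-1) (-3,1) (4,-1) (-4,5) (-4,5) (-4,5) (-4,5)
{x/Lo/In/a, x/Hi/In/a} → row (3,-2) (4,-1) (3,-2) (4,-1) (-4,5) (-4,5) (-4,5) (-4,5)
{x/Lo/Out/c, x/Lo/Out/a, x/Hi/Out/c, x/Hi/Out/a} → row (0,-3) (0,-3) (0,-3) (0,-3) (-4,5) (-4,5) (-4,5) (-4,5)
That's 5 distinct rows out of 16 strategies.

5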